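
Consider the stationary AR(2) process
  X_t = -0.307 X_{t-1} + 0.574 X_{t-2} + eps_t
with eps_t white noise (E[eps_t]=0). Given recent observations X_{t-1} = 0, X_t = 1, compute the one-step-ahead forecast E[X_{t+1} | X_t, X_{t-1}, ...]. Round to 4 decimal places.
E[X_{t+1} \mid \mathcal F_t] = -0.3070

For an AR(p) model X_t = c + sum_i phi_i X_{t-i} + eps_t, the
one-step-ahead conditional mean is
  E[X_{t+1} | X_t, ...] = c + sum_i phi_i X_{t+1-i}.
Substitute known values:
  E[X_{t+1} | ...] = (-0.307) * (1) + (0.574) * (0)
                   = -0.3070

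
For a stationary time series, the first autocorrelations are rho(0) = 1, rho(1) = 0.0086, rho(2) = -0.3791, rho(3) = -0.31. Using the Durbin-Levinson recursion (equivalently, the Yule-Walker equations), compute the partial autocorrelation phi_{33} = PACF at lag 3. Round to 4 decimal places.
\phi_{33} = -0.3530

The PACF at lag k is phi_{kk}, the last component of the solution
to the Yule-Walker system G_k phi = r_k where
  (G_k)_{ij} = rho(|i - j|), (r_k)_i = rho(i), i,j = 1..k.
Equivalently, Durbin-Levinson gives phi_{kk} iteratively:
  phi_{11} = rho(1)
  phi_{kk} = [rho(k) - sum_{j=1..k-1} phi_{k-1,j} rho(k-j)]
            / [1 - sum_{j=1..k-1} phi_{k-1,j} rho(j)],
  phi_{k,j} = phi_{k-1,j} - phi_{kk} phi_{k-1,k-j},  j = 1..k-1.
Step k = 1:
  phi_11 = rho(1) = 0.0086.
Step k = 2:
  phi_22 = [rho(2) - phi_11 rho(1)] / [1 - phi_11 rho(1)] = [-0.3791 - (0.0086)(0.0086)] / [1 - (0.0086)(0.0086)]
         = -0.37917396 / 0.99992604 = -0.379202.
  Update: phi_21 = phi_11 - phi_22 phi_11 = 0.0086 - (-0.379202)(0.0086) = 0.011861.
Step k = 3:
  phi_33 = [rho(3) - phi_21 rho(2) - phi_22 rho(1)] / [1 - phi_21 rho(1) - phi_22 rho(2)]
    numerator   = -0.31 - (0.011861)(-0.3791) - (-0.379202)(0.0086) = -0.30224231
    denominator = 1 - (0.011861)(0.0086) - (-0.379202)(-0.3791) = 0.85614251
  phi_33 = -0.30224231 / 0.85614251 = -0.353.
Therefore phi_{33} = -0.3530.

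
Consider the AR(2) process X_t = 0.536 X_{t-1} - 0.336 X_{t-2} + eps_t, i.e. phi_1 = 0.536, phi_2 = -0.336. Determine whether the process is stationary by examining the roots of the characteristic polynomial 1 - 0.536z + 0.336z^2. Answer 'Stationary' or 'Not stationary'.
\text{Stationary}

The AR(p) characteristic polynomial is P(z) = 1 - 0.536z + 0.336z^2.
Stationarity requires all roots to lie outside the unit circle, i.e. |z| > 1 for every root.
Set 1 + (-0.536) z + (0.336) z^2 = 0, i.e. a z^2 + b z + c = 0 with a = 0.336, b = -0.536, c = 1.
Discriminant D = b^2 - 4ac = (-0.536)^2 - 4*(0.336)*1 = 0.287296 - (1.344) = -1.056704.
D < 0, so the roots are the complex-conjugate pair z = (-b +/- i sqrt(-D)) / (2a) = 0.7976 +/- 1.5297i.
For a conjugate pair |z|^2 = z * conj(z) = (product of roots) = c/a = 1/(0.336) = 2.97619, so |z| = sqrt(2.97619) = 1.7252 for both roots.
Moduli of all roots: 1.7252, 1.7252.
All moduli strictly greater than 1? Yes.
Verdict: Stationary.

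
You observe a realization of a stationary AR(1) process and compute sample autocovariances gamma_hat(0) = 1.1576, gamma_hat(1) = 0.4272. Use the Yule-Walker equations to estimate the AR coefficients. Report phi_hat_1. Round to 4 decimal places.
\hat\phi_{1} = 0.3690

The Yule-Walker equations for an AR(p) process read, in matrix form,
  Gamma_p phi = r_p,   with   (Gamma_p)_{ij} = gamma(|i - j|),
                       (r_p)_i = gamma(i),   i,j = 1..p.
Substitute the sample gammas (Toeplitz matrix and right-hand side of size 1):
  Gamma_p = [[1.1576]]
  r_p     = [0.4272]
With p = 1 this is the single equation gamma(0) phi_1 = gamma(1):
  phi_hat_1 = gamma(1) / gamma(0) = 0.4272 / 1.1576 = 0.3690.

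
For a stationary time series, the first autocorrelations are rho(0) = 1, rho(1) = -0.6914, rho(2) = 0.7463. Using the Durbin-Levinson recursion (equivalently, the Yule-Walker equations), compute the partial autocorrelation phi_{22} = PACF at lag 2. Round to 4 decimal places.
\phi_{22} = 0.5140

The PACF at lag k is phi_{kk}, the last component of the solution
to the Yule-Walker system G_k phi = r_k where
  (G_k)_{ij} = rho(|i - j|), (r_k)_i = rho(i), i,j = 1..k.
Equivalently, Durbin-Levinson gives phi_{kk} iteratively:
  phi_{11} = rho(1)
  phi_{kk} = [rho(k) - sum_{j=1..k-1} phi_{k-1,j} rho(k-j)]
            / [1 - sum_{j=1..k-1} phi_{k-1,j} rho(j)],
  phi_{k,j} = phi_{k-1,j} - phi_{kk} phi_{k-1,k-j},  j = 1..k-1.
Step k = 1:
  phi_11 = rho(1) = -0.6914.
Step k = 2:
  phi_22 = [rho(2) - phi_11 rho(1)] / [1 - phi_11 rho(1)] = [0.7463 - (-0.6914)(-0.6914)] / [1 - (-0.6914)(-0.6914)]
         = 0.26826604 / 0.52196604 = 0.514.
Therefore phi_{22} = 0.5140.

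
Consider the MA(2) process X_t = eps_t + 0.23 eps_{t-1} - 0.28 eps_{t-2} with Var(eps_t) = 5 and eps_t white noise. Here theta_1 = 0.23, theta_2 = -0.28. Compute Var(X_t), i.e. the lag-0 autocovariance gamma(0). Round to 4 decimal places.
\gamma(0) = 5.6565

For an MA(q) process X_t = eps_t + sum_i theta_i eps_{t-i} with
Var(eps_t) = sigma^2, the variance is
  gamma(0) = sigma^2 * (1 + sum_i theta_i^2).
  sum_i theta_i^2 = (0.23)^2 + (-0.28)^2 = 0.0529 + 0.0784 = 0.1313.
  gamma(0) = 5 * (1 + 0.1313) = 5 * 1.1313 = 5.6565.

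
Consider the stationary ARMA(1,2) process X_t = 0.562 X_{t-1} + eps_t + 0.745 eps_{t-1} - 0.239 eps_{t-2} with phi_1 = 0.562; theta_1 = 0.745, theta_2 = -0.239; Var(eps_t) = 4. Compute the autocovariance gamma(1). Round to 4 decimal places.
\gamma(1) = 8.6255

Multiply the model equation by X_{t-k} and take expectations. With theta_0 = psi_0 = 1 and psi_j the MA(infinity) weights, this gives
  gamma(k) - sum_i phi_i gamma(k-i) = c_k,
  c_k = sigma^2 * sum_{j=k..q} theta_j psi_{j-k}   (c_k = 0 for k > q),
using gamma(-m) = gamma(m).
psi-weights needed (psi_j = theta_j + sum_i phi_i psi_{j-i}):
  psi_1 = theta_1 + phi_1 = 0.745 + (0.562) = 1.307
  psi_2 = theta_2 + phi_1 psi_1 = -0.239 + (0.562)(1.307) = 0.495534
Right-hand sides:
  c_0 = sigma^2 (1 + theta_1 psi_1 + theta_2 psi_2) = 4 * (1 + (0.745)(1.307) + (-0.239)(0.495534)) = 4 * 1.855282 = 7.421129
  c_1 = sigma^2 (theta_1 + theta_2 psi_1) = 4 * (0.745 + (-0.239)(1.307)) = 1.730508
  c_2 = sigma^2 theta_2 = 4 * (-0.239) = -0.956
Equations for k = 0 and k = 1 (AR order 1):
  gamma(0) = phi_1 gamma(1) + c_0
  gamma(1) = phi_1 gamma(0) + c_1
Substituting the second into the first: gamma(0) (1 - phi_1^2) = c_0 + phi_1 c_1, so
  gamma(0) = (c_0 + phi_1 c_1) / (1 - phi_1^2) = (7.421129 + (0.562)(1.730508)) / (1 - (0.562)^2) = 8.393675 / 0.684156 = 12.268657.
  gamma(1) = phi_1 gamma(0) + c_1 = (0.562)(12.268657) + (1.730508) = 8.625493.
Therefore gamma(1) = 8.6255 (to 4 decimal places).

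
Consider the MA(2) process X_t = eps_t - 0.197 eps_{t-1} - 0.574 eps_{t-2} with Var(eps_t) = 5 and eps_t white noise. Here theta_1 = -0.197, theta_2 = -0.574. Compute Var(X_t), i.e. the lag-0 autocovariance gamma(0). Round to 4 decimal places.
\gamma(0) = 6.8414

For an MA(q) process X_t = eps_t + sum_i theta_i eps_{t-i} with
Var(eps_t) = sigma^2, the variance is
  gamma(0) = sigma^2 * (1 + sum_i theta_i^2).
  sum_i theta_i^2 = (-0.197)^2 + (-0.574)^2 = 0.038809 + 0.329476 = 0.368285.
  gamma(0) = 5 * (1 + 0.368285) = 5 * 1.368285 = 6.841425, which rounds to 6.8414.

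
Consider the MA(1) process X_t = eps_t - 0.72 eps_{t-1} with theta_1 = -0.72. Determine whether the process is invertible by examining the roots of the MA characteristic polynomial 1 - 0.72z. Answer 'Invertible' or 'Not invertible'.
\text{Invertible}

The MA(q) characteristic polynomial is P(z) = 1 - 0.72z.
Invertibility requires all roots to lie outside the unit circle, i.e. |z| > 1 for every root.
This is linear in z: 1 + (-0.72) z = 0  =>  z = -1/(-0.72) = 1.388889,  |z| = 1.388889.
Moduli of all roots: 1.3889.
All moduli strictly greater than 1? Yes.
Verdict: Invertible.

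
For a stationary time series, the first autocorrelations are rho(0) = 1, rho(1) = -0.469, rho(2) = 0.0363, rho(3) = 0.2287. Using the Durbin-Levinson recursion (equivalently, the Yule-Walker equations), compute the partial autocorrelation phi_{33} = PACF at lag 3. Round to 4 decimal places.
\phi_{33} = 0.1891

The PACF at lag k is phi_{kk}, the last component of the solution
to the Yule-Walker system G_k phi = r_k where
  (G_k)_{ij} = rho(|i - j|), (r_k)_i = rho(i), i,j = 1..k.
Equivalently, Durbin-Levinson gives phi_{kk} iteratively:
  phi_{11} = rho(1)
  phi_{kk} = [rho(k) - sum_{j=1..k-1} phi_{k-1,j} rho(k-j)]
            / [1 - sum_{j=1..k-1} phi_{k-1,j} rho(j)],
  phi_{k,j} = phi_{k-1,j} - phi_{kk} phi_{k-1,k-j},  j = 1..k-1.
Step k = 1:
  phi_11 = rho(1) = -0.469.
Step k = 2:
  phi_22 = [rho(2) - phi_11 rho(1)] / [1 - phi_11 rho(1)] = [0.0363 - (-0.469)(-0.469)] / [1 - (-0.469)(-0.469)]
         = -0.183661 / 0.780039 = -0.235451.
  Update: phi_21 = phi_11 - phi_22 phi_11 = -0.469 - (-0.235451)(-0.469) = -0.579427.
Step k = 3:
  phi_33 = [rho(3) - phi_21 rho(2) - phi_22 rho(1)] / [1 - phi_21 rho(1) - phi_22 rho(2)]
    numerator   = 0.2287 - (-0.579427)(0.0363) - (-0.235451)(-0.469) = 0.13930664
    denominator = 1 - (-0.579427)(-0.469) - (-0.235451)(0.0363) = 0.73679583
  phi_33 = 0.13930664 / 0.73679583 = 0.1891.
Therefore phi_{33} = 0.1891.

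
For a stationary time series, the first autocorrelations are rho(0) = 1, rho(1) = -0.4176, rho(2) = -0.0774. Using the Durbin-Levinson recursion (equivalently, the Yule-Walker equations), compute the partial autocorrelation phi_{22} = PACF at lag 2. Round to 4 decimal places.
\phi_{22} = -0.3050

The PACF at lag k is phi_{kk}, the last component of the solution
to the Yule-Walker system G_k phi = r_k where
  (G_k)_{ij} = rho(|i - j|), (r_k)_i = rho(i), i,j = 1..k.
Equivalently, Durbin-Levinson gives phi_{kk} iteratively:
  phi_{11} = rho(1)
  phi_{kk} = [rho(k) - sum_{j=1..k-1} phi_{k-1,j} rho(k-j)]
            / [1 - sum_{j=1..k-1} phi_{k-1,j} rho(j)],
  phi_{k,j} = phi_{k-1,j} - phi_{kk} phi_{k-1,k-j},  j = 1..k-1.
Step k = 1:
  phi_11 = rho(1) = -0.4176.
Step k = 2:
  phi_22 = [rho(2) - phi_11 rho(1)] / [1 - phi_11 rho(1)] = [-0.0774 - (-0.4176)(-0.4176)] / [1 - (-0.4176)(-0.4176)]
         = -0.25178976 / 0.82561024 = -0.305.
Therefore phi_{22} = -0.3050.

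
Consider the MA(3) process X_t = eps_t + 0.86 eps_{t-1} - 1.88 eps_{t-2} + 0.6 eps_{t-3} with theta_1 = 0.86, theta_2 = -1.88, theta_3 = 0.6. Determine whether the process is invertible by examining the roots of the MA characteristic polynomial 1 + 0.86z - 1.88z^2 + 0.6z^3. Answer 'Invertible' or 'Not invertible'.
\text{Not invertible}

The MA(q) characteristic polynomial is P(z) = 1 + 0.86z - 1.88z^2 + 0.6z^3.
Invertibility requires all roots to lie outside the unit circle, i.e. |z| > 1 for every root.
Degree 3: look for a simple real root z0 first, then factor out (1 - z/z0) and solve the remaining quadratic.
Testing z0 = 2: P(2) = 1 + (0.86)(2) + (-1.88)(2)^2 + (0.6)(2)^3
  = 1 + (1.72) + (-7.52) + (4.8) = 0.  So z_0 = 2 is a root, |z_0| = 2.
Divide out the factor (1 - 0.5 z) = (1 - z/z0) (since 1/z0 = 0.5):
  P(z) = (1 - 0.5 z)(1 + (1.36) z + (-1.2) z^2)
  [check: z-coef 1.36 - (0.5) = 0.86; z^2-coef -1.2 - (0.5)(1.36) = -1.88; z^3-coef -(0.5)(-1.2) = 0.6.]
Remaining roots from the quadratic factor 1 + (1.36) z + (-1.2) z^2:
  Set 1 + (1.36) z + (-1.2) z^2 = 0, i.e. a z^2 + b z + c = 0 with a = -1.2, b = 1.36, c = 1.
  Discriminant D = b^2 - 4ac = (1.36)^2 - 4*(-1.2)*1 = 1.8496 - (-4.8) = 6.6496.
  D >= 0, so the roots are real: z = (-b +/- sqrt(D)) / (2a) = (-1.36 +/- 2.578682) / (-2.4).
    z_1 = (-1.36 + 2.578682) / (-2.4) = -0.5078,   |z_1| = 0.5078.
    z_2 = (-1.36 - 2.578682) / (-2.4) = 1.6411,   |z_2| = 1.6411.
Moduli of all roots: 2.0000, 0.5078, 1.6411.
All moduli strictly greater than 1? No.
Verdict: Not invertible.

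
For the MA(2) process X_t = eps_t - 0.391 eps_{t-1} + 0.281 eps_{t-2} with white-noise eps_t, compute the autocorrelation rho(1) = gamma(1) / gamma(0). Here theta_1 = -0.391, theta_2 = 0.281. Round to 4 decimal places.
\rho(1) = -0.4066

For an MA(q) process with theta_0 = 1, the autocovariance is
  gamma(k) = sigma^2 * sum_{i=0..q-k} theta_i * theta_{i+k},
and rho(k) = gamma(k) / gamma(0). Sigma^2 cancels.
  numerator   = (1)*(-0.391) + (-0.391)*(0.281) = -0.500871.
  denominator = (1)^2 + (-0.391)^2 + (0.281)^2 = 1.231842.
  rho(1) = -0.500871 / 1.231842 = -0.4066.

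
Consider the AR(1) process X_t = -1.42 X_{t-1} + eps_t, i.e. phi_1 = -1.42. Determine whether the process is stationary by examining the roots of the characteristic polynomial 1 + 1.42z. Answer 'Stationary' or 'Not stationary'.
\text{Not stationary}

The AR(p) characteristic polynomial is P(z) = 1 + 1.42z.
Stationarity requires all roots to lie outside the unit circle, i.e. |z| > 1 for every root.
This is linear in z: 1 + (1.42) z = 0  =>  z = -1/(1.42) = -0.704225,  |z| = 0.704225.
Moduli of all roots: 0.7042.
All moduli strictly greater than 1? No.
Verdict: Not stationary.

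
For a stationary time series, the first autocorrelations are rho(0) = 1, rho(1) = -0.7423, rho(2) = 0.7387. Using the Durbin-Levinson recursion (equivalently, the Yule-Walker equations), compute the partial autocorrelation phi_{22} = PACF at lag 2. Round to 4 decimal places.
\phi_{22} = 0.4180

The PACF at lag k is phi_{kk}, the last component of the solution
to the Yule-Walker system G_k phi = r_k where
  (G_k)_{ij} = rho(|i - j|), (r_k)_i = rho(i), i,j = 1..k.
Equivalently, Durbin-Levinson gives phi_{kk} iteratively:
  phi_{11} = rho(1)
  phi_{kk} = [rho(k) - sum_{j=1..k-1} phi_{k-1,j} rho(k-j)]
            / [1 - sum_{j=1..k-1} phi_{k-1,j} rho(j)],
  phi_{k,j} = phi_{k-1,j} - phi_{kk} phi_{k-1,k-j},  j = 1..k-1.
Step k = 1:
  phi_11 = rho(1) = -0.7423.
Step k = 2:
  phi_22 = [rho(2) - phi_11 rho(1)] / [1 - phi_11 rho(1)] = [0.7387 - (-0.7423)(-0.7423)] / [1 - (-0.7423)(-0.7423)]
         = 0.18769071 / 0.44899071 = 0.418.
Therefore phi_{22} = 0.4180.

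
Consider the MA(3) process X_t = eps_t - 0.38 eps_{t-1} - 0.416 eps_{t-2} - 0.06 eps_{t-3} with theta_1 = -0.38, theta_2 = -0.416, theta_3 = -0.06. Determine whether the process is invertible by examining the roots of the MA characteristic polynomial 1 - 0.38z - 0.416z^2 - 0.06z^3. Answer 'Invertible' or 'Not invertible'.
\text{Invertible}

The MA(q) characteristic polynomial is P(z) = 1 - 0.38z - 0.416z^2 - 0.06z^3.
Invertibility requires all roots to lie outside the unit circle, i.e. |z| > 1 for every root.
Degree 3: look for a simple real root z0 first, then factor out (1 - z/z0) and solve the remaining quadratic.
Testing z0 = -5: P(-5) = 1 + (-0.38)(-5) + (-0.416)(-5)^2 + (-0.06)(-5)^3
  = 1 + (1.9) + (-10.4) + (7.5) = 0.  So z_0 = -5 is a root, |z_0| = 5.
Divide out the factor (1 + 0.2 z) = (1 - z/z0) (since 1/z0 = -0.2):
  P(z) = (1 + 0.2 z)(1 + (-0.58) z + (-0.3) z^2)
  [check: z-coef -0.58 - (-0.2) = -0.38; z^2-coef -0.3 - (-0.2)(-0.58) = -0.416; z^3-coef -(-0.2)(-0.3) = -0.06.]
Remaining roots from the quadratic factor 1 + (-0.58) z + (-0.3) z^2:
  Set 1 + (-0.58) z + (-0.3) z^2 = 0, i.e. a z^2 + b z + c = 0 with a = -0.3, b = -0.58, c = 1.
  Discriminant D = b^2 - 4ac = (-0.58)^2 - 4*(-0.3)*1 = 0.3364 - (-1.2) = 1.5364.
  D >= 0, so the roots are real: z = (-b +/- sqrt(D)) / (2a) = (0.58 +/- 1.239516) / (-0.6).
    z_1 = (0.58 + 1.239516) / (-0.6) = -3.0325,   |z_1| = 3.0325.
    z_2 = (0.58 - 1.239516) / (-0.6) = 1.0992,   |z_2| = 1.0992.
Moduli of all roots: 5.0000, 3.0325, 1.0992.
All moduli strictly greater than 1? Yes.
Verdict: Invertible.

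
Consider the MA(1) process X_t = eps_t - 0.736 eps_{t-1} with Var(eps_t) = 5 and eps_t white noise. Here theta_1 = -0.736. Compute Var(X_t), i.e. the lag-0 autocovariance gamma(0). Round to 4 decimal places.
\gamma(0) = 7.7085

For an MA(q) process X_t = eps_t + sum_i theta_i eps_{t-i} with
Var(eps_t) = sigma^2, the variance is
  gamma(0) = sigma^2 * (1 + sum_i theta_i^2).
  sum_i theta_i^2 = (-0.736)^2 = 0.541696.
  gamma(0) = 5 * (1 + 0.541696) = 5 * 1.541696 = 7.70848, which rounds to 7.7085.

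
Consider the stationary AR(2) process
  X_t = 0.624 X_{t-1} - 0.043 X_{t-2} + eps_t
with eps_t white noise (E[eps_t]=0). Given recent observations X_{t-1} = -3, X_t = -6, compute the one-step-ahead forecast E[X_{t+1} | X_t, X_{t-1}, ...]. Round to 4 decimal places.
E[X_{t+1} \mid \mathcal F_t] = -3.6150

For an AR(p) model X_t = c + sum_i phi_i X_{t-i} + eps_t, the
one-step-ahead conditional mean is
  E[X_{t+1} | X_t, ...] = c + sum_i phi_i X_{t+1-i}.
Substitute known values:
  E[X_{t+1} | ...] = (0.624) * (-6) + (-0.043) * (-3)
                   = -3.6150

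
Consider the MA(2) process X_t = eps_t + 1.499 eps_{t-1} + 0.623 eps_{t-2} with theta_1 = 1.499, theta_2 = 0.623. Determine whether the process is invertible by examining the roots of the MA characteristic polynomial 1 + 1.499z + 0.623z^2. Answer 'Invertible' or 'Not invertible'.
\text{Invertible}

The MA(q) characteristic polynomial is P(z) = 1 + 1.499z + 0.623z^2.
Invertibility requires all roots to lie outside the unit circle, i.e. |z| > 1 for every root.
Set 1 + (1.499) z + (0.623) z^2 = 0, i.e. a z^2 + b z + c = 0 with a = 0.623, b = 1.499, c = 1.
Discriminant D = b^2 - 4ac = (1.499)^2 - 4*(0.623)*1 = 2.247001 - (2.492) = -0.244999.
D < 0, so the roots are the complex-conjugate pair z = (-b +/- i sqrt(-D)) / (2a) = -1.203 +/- 0.3973i.
For a conjugate pair |z|^2 = z * conj(z) = (product of roots) = c/a = 1/(0.623) = 1.605136, so |z| = sqrt(1.605136) = 1.2669 for both roots.
Moduli of all roots: 1.2669, 1.2669.
All moduli strictly greater than 1? Yes.
Verdict: Invertible.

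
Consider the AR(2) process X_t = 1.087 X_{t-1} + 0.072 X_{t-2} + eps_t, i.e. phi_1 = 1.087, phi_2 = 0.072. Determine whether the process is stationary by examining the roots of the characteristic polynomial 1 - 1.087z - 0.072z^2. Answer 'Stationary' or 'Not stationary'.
\text{Not stationary}

The AR(p) characteristic polynomial is P(z) = 1 - 1.087z - 0.072z^2.
Stationarity requires all roots to lie outside the unit circle, i.e. |z| > 1 for every root.
Set 1 + (-1.087) z + (-0.072) z^2 = 0, i.e. a z^2 + b z + c = 0 with a = -0.072, b = -1.087, c = 1.
Discriminant D = b^2 - 4ac = (-1.087)^2 - 4*(-0.072)*1 = 1.181569 - (-0.288) = 1.469569.
D >= 0, so the roots are real: z = (-b +/- sqrt(D)) / (2a) = (1.087 +/- 1.212258) / (-0.144).
  z_1 = (1.087 + 1.212258) / (-0.144) = -15.9671,   |z_1| = 15.9671.
  z_2 = (1.087 - 1.212258) / (-0.144) = 0.8698,   |z_2| = 0.8698.
Moduli of all roots: 15.9671, 0.8698.
All moduli strictly greater than 1? No.
Verdict: Not stationary.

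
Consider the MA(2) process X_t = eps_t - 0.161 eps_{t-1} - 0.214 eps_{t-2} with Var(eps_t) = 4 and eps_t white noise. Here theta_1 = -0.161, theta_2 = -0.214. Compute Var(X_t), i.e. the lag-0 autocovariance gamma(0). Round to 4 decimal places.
\gamma(0) = 4.2869

For an MA(q) process X_t = eps_t + sum_i theta_i eps_{t-i} with
Var(eps_t) = sigma^2, the variance is
  gamma(0) = sigma^2 * (1 + sum_i theta_i^2).
  sum_i theta_i^2 = (-0.161)^2 + (-0.214)^2 = 0.025921 + 0.045796 = 0.071717.
  gamma(0) = 4 * (1 + 0.071717) = 4 * 1.071717 = 4.286868, which rounds to 4.2869.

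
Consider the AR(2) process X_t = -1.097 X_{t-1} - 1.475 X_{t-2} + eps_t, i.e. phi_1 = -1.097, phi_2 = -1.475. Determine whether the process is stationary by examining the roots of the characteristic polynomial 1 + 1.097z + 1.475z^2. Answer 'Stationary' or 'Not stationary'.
\text{Not stationary}

The AR(p) characteristic polynomial is P(z) = 1 + 1.097z + 1.475z^2.
Stationarity requires all roots to lie outside the unit circle, i.e. |z| > 1 for every root.
Set 1 + (1.097) z + (1.475) z^2 = 0, i.e. a z^2 + b z + c = 0 with a = 1.475, b = 1.097, c = 1.
Discriminant D = b^2 - 4ac = (1.097)^2 - 4*(1.475)*1 = 1.203409 - (5.9) = -4.696591.
D < 0, so the roots are the complex-conjugate pair z = (-b +/- i sqrt(-D)) / (2a) = -0.3719 +/- 0.7346i.
For a conjugate pair |z|^2 = z * conj(z) = (product of roots) = c/a = 1/(1.475) = 0.677966, so |z| = sqrt(0.677966) = 0.8234 for both roots.
Moduli of all roots: 0.8234, 0.8234.
All moduli strictly greater than 1? No.
Verdict: Not stationary.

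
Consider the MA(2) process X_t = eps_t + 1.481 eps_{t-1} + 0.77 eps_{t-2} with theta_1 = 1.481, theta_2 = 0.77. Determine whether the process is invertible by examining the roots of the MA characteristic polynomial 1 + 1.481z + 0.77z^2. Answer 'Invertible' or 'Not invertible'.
\text{Invertible}

The MA(q) characteristic polynomial is P(z) = 1 + 1.481z + 0.77z^2.
Invertibility requires all roots to lie outside the unit circle, i.e. |z| > 1 for every root.
Set 1 + (1.481) z + (0.77) z^2 = 0, i.e. a z^2 + b z + c = 0 with a = 0.77, b = 1.481, c = 1.
Discriminant D = b^2 - 4ac = (1.481)^2 - 4*(0.77)*1 = 2.193361 - (3.08) = -0.886639.
D < 0, so the roots are the complex-conjugate pair z = (-b +/- i sqrt(-D)) / (2a) = -0.9617 +/- 0.6114i.
For a conjugate pair |z|^2 = z * conj(z) = (product of roots) = c/a = 1/(0.77) = 1.298701, so |z| = sqrt(1.298701) = 1.1396 for both roots.
Moduli of all roots: 1.1396, 1.1396.
All moduli strictly greater than 1? Yes.
Verdict: Invertible.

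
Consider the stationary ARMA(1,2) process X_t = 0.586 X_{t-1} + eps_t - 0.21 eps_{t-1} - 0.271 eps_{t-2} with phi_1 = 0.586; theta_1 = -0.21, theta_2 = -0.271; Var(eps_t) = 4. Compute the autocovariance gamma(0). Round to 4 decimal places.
\gamma(0) = 4.5811

Multiply the model equation by X_{t-k} and take expectations. With theta_0 = psi_0 = 1 and psi_j the MA(infinity) weights, this gives
  gamma(k) - sum_i phi_i gamma(k-i) = c_k,
  c_k = sigma^2 * sum_{j=k..q} theta_j psi_{j-k}   (c_k = 0 for k > q),
using gamma(-m) = gamma(m).
psi-weights needed (psi_j = theta_j + sum_i phi_i psi_{j-i}):
  psi_1 = theta_1 + phi_1 = -0.21 + (0.586) = 0.376
  psi_2 = theta_2 + phi_1 psi_1 = -0.271 + (0.586)(0.376) = -0.050664
Right-hand sides:
  c_0 = sigma^2 (1 + theta_1 psi_1 + theta_2 psi_2) = 4 * (1 + (-0.21)(0.376) + (-0.271)(-0.050664)) = 4 * 0.93477 = 3.73908
  c_1 = sigma^2 (theta_1 + theta_2 psi_1) = 4 * (-0.21 + (-0.271)(0.376)) = -1.247584
  c_2 = sigma^2 theta_2 = 4 * (-0.271) = -1.084
Equations for k = 0 and k = 1 (AR order 1):
  gamma(0) = phi_1 gamma(1) + c_0
  gamma(1) = phi_1 gamma(0) + c_1
Substituting the second into the first: gamma(0) (1 - phi_1^2) = c_0 + phi_1 c_1, so
  gamma(0) = (c_0 + phi_1 c_1) / (1 - phi_1^2) = (3.73908 + (0.586)(-1.247584)) / (1 - (0.586)^2) = 3.007996 / 0.656604 = 4.581141.
Therefore gamma(0) = 4.5811 (to 4 decimal places).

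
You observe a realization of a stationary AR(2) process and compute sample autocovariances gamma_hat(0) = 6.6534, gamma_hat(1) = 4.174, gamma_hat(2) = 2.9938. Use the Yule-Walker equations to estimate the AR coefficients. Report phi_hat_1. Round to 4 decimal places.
\hat\phi_{1} = 0.5690

The Yule-Walker equations for an AR(p) process read, in matrix form,
  Gamma_p phi = r_p,   with   (Gamma_p)_{ij} = gamma(|i - j|),
                       (r_p)_i = gamma(i),   i,j = 1..p.
Substitute the sample gammas (Toeplitz matrix and right-hand side of size 2):
  Gamma_p = [[6.6534, 4.174], [4.174, 6.6534]]
  r_p     = [4.174, 2.9938]
Written out:
  6.6534 phi_1 + 4.174 phi_2 = 4.174
  4.174 phi_1 + 6.6534 phi_2 = 2.9938
Solve by Cramer's rule:
  det = gamma(0)^2 - gamma(1)^2 = (6.6534)^2 - (4.174)^2 = 44.26773156 - 17.422276 = 26.84545556
  phi_hat_1 = [gamma(1) gamma(0) - gamma(1) gamma(2)] / det = [(4.174)(6.6534) - (4.174)(2.9938)] / 26.84545556 = 15.2751704 / 26.84545556 = 0.569
  phi_hat_2 = [gamma(0) gamma(2) - gamma(1)^2] / det = [(6.6534)(2.9938) - (4.174)^2] / 26.84545556 = 2.49667292 / 26.84545556 = 0.093
So phi_hat = [0.5690, 0.0930].
Therefore phi_hat_1 = 0.5690.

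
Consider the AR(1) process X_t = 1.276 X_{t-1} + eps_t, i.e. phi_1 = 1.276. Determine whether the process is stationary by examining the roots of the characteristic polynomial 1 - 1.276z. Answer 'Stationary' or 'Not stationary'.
\text{Not stationary}

The AR(p) characteristic polynomial is P(z) = 1 - 1.276z.
Stationarity requires all roots to lie outside the unit circle, i.e. |z| > 1 for every root.
This is linear in z: 1 + (-1.276) z = 0  =>  z = -1/(-1.276) = 0.783699,  |z| = 0.783699.
Moduli of all roots: 0.7837.
All moduli strictly greater than 1? No.
Verdict: Not stationary.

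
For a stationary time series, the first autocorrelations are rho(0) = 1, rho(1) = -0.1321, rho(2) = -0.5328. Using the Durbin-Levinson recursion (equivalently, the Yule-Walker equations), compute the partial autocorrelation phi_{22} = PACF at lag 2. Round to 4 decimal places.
\phi_{22} = -0.5600

The PACF at lag k is phi_{kk}, the last component of the solution
to the Yule-Walker system G_k phi = r_k where
  (G_k)_{ij} = rho(|i - j|), (r_k)_i = rho(i), i,j = 1..k.
Equivalently, Durbin-Levinson gives phi_{kk} iteratively:
  phi_{11} = rho(1)
  phi_{kk} = [rho(k) - sum_{j=1..k-1} phi_{k-1,j} rho(k-j)]
            / [1 - sum_{j=1..k-1} phi_{k-1,j} rho(j)],
  phi_{k,j} = phi_{k-1,j} - phi_{kk} phi_{k-1,k-j},  j = 1..k-1.
Step k = 1:
  phi_11 = rho(1) = -0.1321.
Step k = 2:
  phi_22 = [rho(2) - phi_11 rho(1)] / [1 - phi_11 rho(1)] = [-0.5328 - (-0.1321)(-0.1321)] / [1 - (-0.1321)(-0.1321)]
         = -0.55025041 / 0.98254959 = -0.56.
Therefore phi_{22} = -0.5600.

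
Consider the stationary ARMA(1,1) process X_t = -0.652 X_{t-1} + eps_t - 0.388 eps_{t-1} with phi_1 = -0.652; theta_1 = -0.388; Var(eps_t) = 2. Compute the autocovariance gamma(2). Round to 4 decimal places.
\gamma(2) = 2.9557

Multiply the model equation by X_{t-k} and take expectations. With theta_0 = psi_0 = 1 and psi_j the MA(infinity) weights, this gives
  gamma(k) - sum_i phi_i gamma(k-i) = c_k,
  c_k = sigma^2 * sum_{j=k..q} theta_j psi_{j-k}   (c_k = 0 for k > q),
using gamma(-m) = gamma(m).
psi-weights needed (psi_j = theta_j + sum_i phi_i psi_{j-i}):
  psi_1 = theta_1 + phi_1 = -0.388 + (-0.652) = -1.04
Right-hand sides:
  c_0 = sigma^2 (1 + theta_1 psi_1) = 2 * (1 + (-0.388)(-1.04)) = 2 * 1.40352 = 2.80704
  c_1 = sigma^2 theta_1 = 2 * (-0.388) = -0.776
  c_2 = 0
Equations for k = 0 and k = 1 (AR order 1):
  gamma(0) = phi_1 gamma(1) + c_0
  gamma(1) = phi_1 gamma(0) + c_1
Substituting the second into the first: gamma(0) (1 - phi_1^2) = c_0 + phi_1 c_1, so
  gamma(0) = (c_0 + phi_1 c_1) / (1 - phi_1^2) = (2.80704 + (-0.652)(-0.776)) / (1 - (-0.652)^2) = 3.312992 / 0.574896 = 5.762768.
  gamma(1) = phi_1 gamma(0) + c_1 = (-0.652)(5.762768) + (-0.776) = -4.533324.
For k = 2 (> q): gamma(2) = phi_1 gamma(1) = (-0.652)(-4.533324) = 2.955728.
Therefore gamma(2) = 2.9557 (to 4 decimal places).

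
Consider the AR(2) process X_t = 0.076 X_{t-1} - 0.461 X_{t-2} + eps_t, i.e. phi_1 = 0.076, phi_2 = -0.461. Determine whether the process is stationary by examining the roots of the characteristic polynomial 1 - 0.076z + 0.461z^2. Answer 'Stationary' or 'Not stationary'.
\text{Stationary}

The AR(p) characteristic polynomial is P(z) = 1 - 0.076z + 0.461z^2.
Stationarity requires all roots to lie outside the unit circle, i.e. |z| > 1 for every root.
Set 1 + (-0.076) z + (0.461) z^2 = 0, i.e. a z^2 + b z + c = 0 with a = 0.461, b = -0.076, c = 1.
Discriminant D = b^2 - 4ac = (-0.076)^2 - 4*(0.461)*1 = 0.005776 - (1.844) = -1.838224.
D < 0, so the roots are the complex-conjugate pair z = (-b +/- i sqrt(-D)) / (2a) = 0.0824 +/- 1.4705i.
For a conjugate pair |z|^2 = z * conj(z) = (product of roots) = c/a = 1/(0.461) = 2.169197, so |z| = sqrt(2.169197) = 1.4728 for both roots.
Moduli of all roots: 1.4728, 1.4728.
All moduli strictly greater than 1? Yes.
Verdict: Stationary.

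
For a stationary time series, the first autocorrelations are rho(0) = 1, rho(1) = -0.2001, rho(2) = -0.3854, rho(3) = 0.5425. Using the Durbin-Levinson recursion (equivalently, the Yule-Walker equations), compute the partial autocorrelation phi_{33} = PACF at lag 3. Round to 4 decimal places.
\phi_{33} = 0.4440

The PACF at lag k is phi_{kk}, the last component of the solution
to the Yule-Walker system G_k phi = r_k where
  (G_k)_{ij} = rho(|i - j|), (r_k)_i = rho(i), i,j = 1..k.
Equivalently, Durbin-Levinson gives phi_{kk} iteratively:
  phi_{11} = rho(1)
  phi_{kk} = [rho(k) - sum_{j=1..k-1} phi_{k-1,j} rho(k-j)]
            / [1 - sum_{j=1..k-1} phi_{k-1,j} rho(j)],
  phi_{k,j} = phi_{k-1,j} - phi_{kk} phi_{k-1,k-j},  j = 1..k-1.
Step k = 1:
  phi_11 = rho(1) = -0.2001.
Step k = 2:
  phi_22 = [rho(2) - phi_11 rho(1)] / [1 - phi_11 rho(1)] = [-0.3854 - (-0.2001)(-0.2001)] / [1 - (-0.2001)(-0.2001)]
         = -0.42544001 / 0.95995999 = -0.443185.
  Update: phi_21 = phi_11 - phi_22 phi_11 = -0.2001 - (-0.443185)(-0.2001) = -0.288781.
Step k = 3:
  phi_33 = [rho(3) - phi_21 rho(2) - phi_22 rho(1)] / [1 - phi_21 rho(1) - phi_22 rho(2)]
    numerator   = 0.5425 - (-0.288781)(-0.3854) - (-0.443185)(-0.2001) = 0.34252232
    denominator = 1 - (-0.288781)(-0.2001) - (-0.443185)(-0.3854) = 0.7714113
  phi_33 = 0.34252232 / 0.7714113 = 0.444.
Therefore phi_{33} = 0.4440.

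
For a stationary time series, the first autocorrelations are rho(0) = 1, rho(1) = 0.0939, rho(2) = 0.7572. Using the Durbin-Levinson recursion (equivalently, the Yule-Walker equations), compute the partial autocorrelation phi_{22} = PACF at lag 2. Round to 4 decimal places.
\phi_{22} = 0.7550

The PACF at lag k is phi_{kk}, the last component of the solution
to the Yule-Walker system G_k phi = r_k where
  (G_k)_{ij} = rho(|i - j|), (r_k)_i = rho(i), i,j = 1..k.
Equivalently, Durbin-Levinson gives phi_{kk} iteratively:
  phi_{11} = rho(1)
  phi_{kk} = [rho(k) - sum_{j=1..k-1} phi_{k-1,j} rho(k-j)]
            / [1 - sum_{j=1..k-1} phi_{k-1,j} rho(j)],
  phi_{k,j} = phi_{k-1,j} - phi_{kk} phi_{k-1,k-j},  j = 1..k-1.
Step k = 1:
  phi_11 = rho(1) = 0.0939.
Step k = 2:
  phi_22 = [rho(2) - phi_11 rho(1)] / [1 - phi_11 rho(1)] = [0.7572 - (0.0939)(0.0939)] / [1 - (0.0939)(0.0939)]
         = 0.74838279 / 0.99118279 = 0.755.
Therefore phi_{22} = 0.7550.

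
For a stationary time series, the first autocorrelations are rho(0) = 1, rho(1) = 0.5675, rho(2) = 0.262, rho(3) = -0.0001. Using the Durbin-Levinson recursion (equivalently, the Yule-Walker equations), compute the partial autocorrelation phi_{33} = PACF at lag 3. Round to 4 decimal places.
\phi_{33} = -0.1660

The PACF at lag k is phi_{kk}, the last component of the solution
to the Yule-Walker system G_k phi = r_k where
  (G_k)_{ij} = rho(|i - j|), (r_k)_i = rho(i), i,j = 1..k.
Equivalently, Durbin-Levinson gives phi_{kk} iteratively:
  phi_{11} = rho(1)
  phi_{kk} = [rho(k) - sum_{j=1..k-1} phi_{k-1,j} rho(k-j)]
            / [1 - sum_{j=1..k-1} phi_{k-1,j} rho(j)],
  phi_{k,j} = phi_{k-1,j} - phi_{kk} phi_{k-1,k-j},  j = 1..k-1.
Step k = 1:
  phi_11 = rho(1) = 0.5675.
Step k = 2:
  phi_22 = [rho(2) - phi_11 rho(1)] / [1 - phi_11 rho(1)] = [0.262 - (0.5675)(0.5675)] / [1 - (0.5675)(0.5675)]
         = -0.06005625 / 0.67794375 = -0.088586.
  Update: phi_21 = phi_11 - phi_22 phi_11 = 0.5675 - (-0.088586)(0.5675) = 0.617772.
Step k = 3:
  phi_33 = [rho(3) - phi_21 rho(2) - phi_22 rho(1)] / [1 - phi_21 rho(1) - phi_22 rho(2)]
    numerator   = -0.0001 - (0.617772)(0.262) - (-0.088586)(0.5675) = -0.1116839
    denominator = 1 - (0.617772)(0.5675) - (-0.088586)(0.262) = 0.67262361
  phi_33 = -0.1116839 / 0.67262361 = -0.166.
Therefore phi_{33} = -0.1660.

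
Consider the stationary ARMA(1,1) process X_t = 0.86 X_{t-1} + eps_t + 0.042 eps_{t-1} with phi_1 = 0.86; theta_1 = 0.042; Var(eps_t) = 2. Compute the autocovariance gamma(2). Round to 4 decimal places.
\gamma(2) = 6.1731

Multiply the model equation by X_{t-k} and take expectations. With theta_0 = psi_0 = 1 and psi_j the MA(infinity) weights, this gives
  gamma(k) - sum_i phi_i gamma(k-i) = c_k,
  c_k = sigma^2 * sum_{j=k..q} theta_j psi_{j-k}   (c_k = 0 for k > q),
using gamma(-m) = gamma(m).
psi-weights needed (psi_j = theta_j + sum_i phi_i psi_{j-i}):
  psi_1 = theta_1 + phi_1 = 0.042 + (0.86) = 0.902
Right-hand sides:
  c_0 = sigma^2 (1 + theta_1 psi_1) = 2 * (1 + (0.042)(0.902)) = 2 * 1.037884 = 2.075768
  c_1 = sigma^2 theta_1 = 2 * (0.042) = 0.084
  c_2 = 0
Equations for k = 0 and k = 1 (AR order 1):
  gamma(0) = phi_1 gamma(1) + c_0
  gamma(1) = phi_1 gamma(0) + c_1
Substituting the second into the first: gamma(0) (1 - phi_1^2) = c_0 + phi_1 c_1, so
  gamma(0) = (c_0 + phi_1 c_1) / (1 - phi_1^2) = (2.075768 + (0.86)(0.084)) / (1 - (0.86)^2) = 2.148008 / 0.2604 = 8.248879.
  gamma(1) = phi_1 gamma(0) + c_1 = (0.86)(8.248879) + (0.084) = 7.178036.
For k = 2 (> q): gamma(2) = phi_1 gamma(1) = (0.86)(7.178036) = 6.173111.
Therefore gamma(2) = 6.1731 (to 4 decimal places).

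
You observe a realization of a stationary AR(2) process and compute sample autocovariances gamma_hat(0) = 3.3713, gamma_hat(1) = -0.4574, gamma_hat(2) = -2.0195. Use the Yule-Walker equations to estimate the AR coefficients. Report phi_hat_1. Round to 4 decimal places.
\hat\phi_{1} = -0.2210

The Yule-Walker equations for an AR(p) process read, in matrix form,
  Gamma_p phi = r_p,   with   (Gamma_p)_{ij} = gamma(|i - j|),
                       (r_p)_i = gamma(i),   i,j = 1..p.
Substitute the sample gammas (Toeplitz matrix and right-hand side of size 2):
  Gamma_p = [[3.3713, -0.4574], [-0.4574, 3.3713]]
  r_p     = [-0.4574, -2.0195]
Written out:
  3.3713 phi_1 - 0.4574 phi_2 = -0.4574
  -0.4574 phi_1 + 3.3713 phi_2 = -2.0195
Solve by Cramer's rule:
  det = gamma(0)^2 - gamma(1)^2 = (3.3713)^2 - (-0.4574)^2 = 11.36566369 - 0.20921476 = 11.15644893
  phi_hat_1 = [gamma(1) gamma(0) - gamma(1) gamma(2)] / det = [(-0.4574)(3.3713) - (-0.4574)(-2.0195)] / 11.15644893 = -2.46575192 / 11.15644893 = -0.221
  phi_hat_2 = [gamma(0) gamma(2) - gamma(1)^2] / det = [(3.3713)(-2.0195) - (-0.4574)^2] / 11.15644893 = -7.01755511 / 11.15644893 = -0.629
So phi_hat = [-0.2210, -0.6290].
Therefore phi_hat_1 = -0.2210.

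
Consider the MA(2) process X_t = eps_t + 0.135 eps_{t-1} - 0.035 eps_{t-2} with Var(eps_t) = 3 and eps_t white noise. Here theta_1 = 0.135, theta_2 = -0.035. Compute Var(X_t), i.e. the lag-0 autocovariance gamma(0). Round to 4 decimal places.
\gamma(0) = 3.0584

For an MA(q) process X_t = eps_t + sum_i theta_i eps_{t-i} with
Var(eps_t) = sigma^2, the variance is
  gamma(0) = sigma^2 * (1 + sum_i theta_i^2).
  sum_i theta_i^2 = (0.135)^2 + (-0.035)^2 = 0.018225 + 0.001225 = 0.01945.
  gamma(0) = 3 * (1 + 0.01945) = 3 * 1.01945 = 3.05835, which rounds to 3.0584.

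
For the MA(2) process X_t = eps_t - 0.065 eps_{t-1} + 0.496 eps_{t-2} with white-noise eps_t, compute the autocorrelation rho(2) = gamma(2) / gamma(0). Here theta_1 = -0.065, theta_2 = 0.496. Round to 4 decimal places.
\rho(2) = 0.3967

For an MA(q) process with theta_0 = 1, the autocovariance is
  gamma(k) = sigma^2 * sum_{i=0..q-k} theta_i * theta_{i+k},
and rho(k) = gamma(k) / gamma(0). Sigma^2 cancels.
  numerator   = (1)*(0.496) = 0.496.
  denominator = (1)^2 + (-0.065)^2 + (0.496)^2 = 1.250241.
  rho(2) = 0.496 / 1.250241 = 0.3967.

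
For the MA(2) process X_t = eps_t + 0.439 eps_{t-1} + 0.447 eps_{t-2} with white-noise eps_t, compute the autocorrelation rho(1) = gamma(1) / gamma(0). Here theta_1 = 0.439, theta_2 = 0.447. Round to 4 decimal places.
\rho(1) = 0.4562

For an MA(q) process with theta_0 = 1, the autocovariance is
  gamma(k) = sigma^2 * sum_{i=0..q-k} theta_i * theta_{i+k},
and rho(k) = gamma(k) / gamma(0). Sigma^2 cancels.
  numerator   = (1)*(0.439) + (0.439)*(0.447) = 0.635233.
  denominator = (1)^2 + (0.439)^2 + (0.447)^2 = 1.39253.
  rho(1) = 0.635233 / 1.39253 = 0.4562.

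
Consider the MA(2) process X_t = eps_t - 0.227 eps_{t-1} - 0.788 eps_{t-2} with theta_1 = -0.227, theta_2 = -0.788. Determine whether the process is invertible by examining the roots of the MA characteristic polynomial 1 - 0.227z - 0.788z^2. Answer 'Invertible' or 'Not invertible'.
\text{Not invertible}

The MA(q) characteristic polynomial is P(z) = 1 - 0.227z - 0.788z^2.
Invertibility requires all roots to lie outside the unit circle, i.e. |z| > 1 for every root.
Set 1 + (-0.227) z + (-0.788) z^2 = 0, i.e. a z^2 + b z + c = 0 with a = -0.788, b = -0.227, c = 1.
Discriminant D = b^2 - 4ac = (-0.227)^2 - 4*(-0.788)*1 = 0.051529 - (-3.152) = 3.203529.
D >= 0, so the roots are real: z = (-b +/- sqrt(D)) / (2a) = (0.227 +/- 1.78984) / (-1.576).
  z_1 = (0.227 + 1.78984) / (-1.576) = -1.2797,   |z_1| = 1.2797.
  z_2 = (0.227 - 1.78984) / (-1.576) = 0.9917,   |z_2| = 0.9917.
Moduli of all roots: 1.2797, 0.9917.
All moduli strictly greater than 1? No.
Verdict: Not invertible.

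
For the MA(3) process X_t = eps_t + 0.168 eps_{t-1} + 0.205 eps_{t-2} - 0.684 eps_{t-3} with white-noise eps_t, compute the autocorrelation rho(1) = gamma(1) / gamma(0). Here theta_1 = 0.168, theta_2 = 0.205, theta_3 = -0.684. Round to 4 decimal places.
\rho(1) = 0.0405

For an MA(q) process with theta_0 = 1, the autocovariance is
  gamma(k) = sigma^2 * sum_{i=0..q-k} theta_i * theta_{i+k},
and rho(k) = gamma(k) / gamma(0). Sigma^2 cancels.
  numerator   = (1)*(0.168) + (0.168)*(0.205) + (0.205)*(-0.684) = 0.06222.
  denominator = (1)^2 + (0.168)^2 + (0.205)^2 + (-0.684)^2 = 1.538105.
  rho(1) = 0.06222 / 1.538105 = 0.0405.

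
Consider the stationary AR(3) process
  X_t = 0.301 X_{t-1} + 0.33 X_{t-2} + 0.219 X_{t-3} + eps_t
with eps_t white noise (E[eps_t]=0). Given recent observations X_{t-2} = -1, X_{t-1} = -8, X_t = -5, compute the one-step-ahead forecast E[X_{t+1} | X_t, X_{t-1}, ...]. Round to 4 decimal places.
E[X_{t+1} \mid \mathcal F_t] = -4.3640

For an AR(p) model X_t = c + sum_i phi_i X_{t-i} + eps_t, the
one-step-ahead conditional mean is
  E[X_{t+1} | X_t, ...] = c + sum_i phi_i X_{t+1-i}.
Substitute known values:
  E[X_{t+1} | ...] = (0.301) * (-5) + (0.33) * (-8) + (0.219) * (-1)
                   = -4.3640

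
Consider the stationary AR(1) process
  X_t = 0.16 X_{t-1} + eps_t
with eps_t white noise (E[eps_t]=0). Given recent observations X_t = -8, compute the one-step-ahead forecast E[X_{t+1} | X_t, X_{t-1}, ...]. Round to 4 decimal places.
E[X_{t+1} \mid \mathcal F_t] = -1.2800

For an AR(p) model X_t = c + sum_i phi_i X_{t-i} + eps_t, the
one-step-ahead conditional mean is
  E[X_{t+1} | X_t, ...] = c + sum_i phi_i X_{t+1-i}.
Substitute known values:
  E[X_{t+1} | ...] = (0.16) * (-8)
                   = -1.2800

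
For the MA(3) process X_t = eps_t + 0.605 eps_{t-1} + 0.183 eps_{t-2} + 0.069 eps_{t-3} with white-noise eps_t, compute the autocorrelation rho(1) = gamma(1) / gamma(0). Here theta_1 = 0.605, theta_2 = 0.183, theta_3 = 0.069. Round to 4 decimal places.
\rho(1) = 0.5187

For an MA(q) process with theta_0 = 1, the autocovariance is
  gamma(k) = sigma^2 * sum_{i=0..q-k} theta_i * theta_{i+k},
and rho(k) = gamma(k) / gamma(0). Sigma^2 cancels.
  numerator   = (1)*(0.605) + (0.605)*(0.183) + (0.183)*(0.069) = 0.728342.
  denominator = (1)^2 + (0.605)^2 + (0.183)^2 + (0.069)^2 = 1.404275.
  rho(1) = 0.728342 / 1.404275 = 0.5187.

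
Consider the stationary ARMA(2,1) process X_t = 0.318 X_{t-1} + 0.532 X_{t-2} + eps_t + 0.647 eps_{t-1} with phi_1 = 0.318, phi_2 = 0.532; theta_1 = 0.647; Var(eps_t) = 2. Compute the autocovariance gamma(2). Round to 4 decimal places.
\gamma(2) = 9.7871

Multiply the model equation by X_{t-k} and take expectations. With theta_0 = psi_0 = 1 and psi_j the MA(infinity) weights, this gives
  gamma(k) - sum_i phi_i gamma(k-i) = c_k,
  c_k = sigma^2 * sum_{j=k..q} theta_j psi_{j-k}   (c_k = 0 for k > q),
using gamma(-m) = gamma(m).
psi-weights needed (psi_j = theta_j + sum_i phi_i psi_{j-i}):
  psi_1 = theta_1 + phi_1 = 0.647 + (0.318) = 0.965
Right-hand sides:
  c_0 = sigma^2 (1 + theta_1 psi_1) = 2 * (1 + (0.647)(0.965)) = 2 * 1.624355 = 3.24871
  c_1 = sigma^2 theta_1 = 2 * (0.647) = 1.294
  c_2 = 0
Equations for k = 0, 1, 2 (AR order 2, c_2 = 0):
  (E0) gamma(0) = phi_1 gamma(1) + phi_2 gamma(2) + c_0
  (E1) gamma(1) = phi_1 gamma(0) + phi_2 gamma(1) + c_1
  (E2) gamma(2) = phi_1 gamma(1) + phi_2 gamma(0)
From (E1): gamma(1) = A gamma(0) + B with
  A = phi_1 / (1 - phi_2) = 0.318 / 0.468 = 0.679487,   B = c_1 / (1 - phi_2) = 1.294 / 0.468 = 2.764957.
Insert (E2) into (E0): gamma(0) (1 - phi_2^2) = phi_1 (1 + phi_2) gamma(1) + c_0.
  phi_1 (1 + phi_2) = (0.318)(1.532) = 0.487176,   1 - phi_2^2 = 0.716976.
Replace gamma(1) by A gamma(0) + B and collect gamma(0):
  gamma(0) [0.716976 - (0.487176)(0.679487)] = (0.487176)(2.764957) + 3.24871
  gamma(0) * 0.385946 = 4.595731
  gamma(0) = 4.595731 / 0.385946 = 11.907699.
  gamma(1) = A gamma(0) + B = (0.679487)(11.907699) + (2.764957) = 10.856086.
  gamma(2) = phi_1 gamma(1) + phi_2 gamma(0) = (0.318)(10.856086) + (0.532)(11.907699) = 9.787132.
Therefore gamma(2) = 9.7871 (to 4 decimal places).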